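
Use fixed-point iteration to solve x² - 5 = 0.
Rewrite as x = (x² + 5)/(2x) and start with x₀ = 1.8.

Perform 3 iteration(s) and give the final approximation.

Equation: x² - 5 = 0
Fixed-point form: x = (x² + 5)/(2x)
x₀ = 1.8

x_1 = g(1.800000) = 2.288889
x_2 = g(2.288889) = 2.236677
x_3 = g(2.236677) = 2.236068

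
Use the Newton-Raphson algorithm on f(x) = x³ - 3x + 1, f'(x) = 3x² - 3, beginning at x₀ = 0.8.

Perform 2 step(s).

f(x) = x³ - 3x + 1
f'(x) = 3x² - 3
x₀ = 0.8

Newton-Raphson formula: x_{n+1} = x_n - f(x_n)/f'(x_n)

Iteration 1:
  f(0.800000) = -0.888000
  f'(0.800000) = -1.080000
  x_1 = 0.800000 - (-0.888000)/(-1.080000) = -0.022222
Iteration 2:
  f(-0.022222) = 1.066656
  f'(-0.022222) = -2.998519
  x_2 = -0.022222 - 1.066656/(-2.998519) = 0.333505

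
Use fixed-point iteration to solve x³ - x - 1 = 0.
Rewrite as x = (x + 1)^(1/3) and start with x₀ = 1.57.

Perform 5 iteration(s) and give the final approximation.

Equation: x³ - x - 1 = 0
Fixed-point form: x = (x + 1)^(1/3)
x₀ = 1.57

x_1 = g(1.570000) = 1.369760
x_2 = g(1.369760) = 1.333219
x_3 = g(1.333219) = 1.326331
x_4 = g(1.326331) = 1.325024
x_5 = g(1.325024) = 1.324776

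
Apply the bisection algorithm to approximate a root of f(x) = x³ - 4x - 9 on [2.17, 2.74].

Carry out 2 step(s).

f(x) = x³ - 4x - 9
Initial interval: [2.17, 2.74]

Iteration 1:
  c_1 = (2.170000 + 2.740000)/2 = 2.455000
  f(c_1) = f(2.455000) = -4.023654
  f(a) × f(c) ≥ 0, new interval: [2.455000, 2.740000]
Iteration 2:
  c_2 = (2.455000 + 2.740000)/2 = 2.597500
  f(c_2) = f(2.597500) = -1.864651
  f(a) × f(c) ≥ 0, new interval: [2.597500, 2.740000]

After 2 iteration(s), the approximation is c_2 = 2.597500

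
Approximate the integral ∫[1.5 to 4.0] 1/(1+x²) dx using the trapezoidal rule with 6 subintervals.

f(x) = 1/(1+x²)
a = 1.5, b = 4.0, n = 6
h = (b - a)/n = 0.416667

Trapezoidal rule: (h/2)[f(x₀) + 2f(x₁) + 2f(x₂) + ... + f(xₙ)]

x_0 = 1.5000, f(x_0) = 0.307692, coefficient = 1
x_1 = 1.9167, f(x_1) = 0.213967, coefficient = 2
x_2 = 2.3333, f(x_2) = 0.155172, coefficient = 2
x_3 = 2.7500, f(x_3) = 0.116788, coefficient = 2
x_4 = 3.1667, f(x_4) = 0.090680, coefficient = 2
x_5 = 3.5833, f(x_5) = 0.072253, coefficient = 2
x_6 = 4.0000, f(x_6) = 0.058824, coefficient = 1

I ≈ (0.416667/2) × 1.664238 = 0.346716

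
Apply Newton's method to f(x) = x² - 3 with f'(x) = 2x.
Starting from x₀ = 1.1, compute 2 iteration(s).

f(x) = x² - 3
f'(x) = 2x
x₀ = 1.1

Newton-Raphson formula: x_{n+1} = x_n - f(x_n)/f'(x_n)

Iteration 1:
  f(1.100000) = -1.790000
  f'(1.100000) = 2.200000
  x_1 = 1.100000 - (-1.790000)/2.200000 = 1.913636
Iteration 2:
  f(1.913636) = 0.662004
  f'(1.913636) = 3.827273
  x_2 = 1.913636 - 0.662004/3.827273 = 1.740666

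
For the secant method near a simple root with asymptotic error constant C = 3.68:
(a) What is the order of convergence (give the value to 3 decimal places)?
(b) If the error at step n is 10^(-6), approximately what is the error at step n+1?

(a) Secant method has superlinear convergence with order φ = (1+√5)/2 ≈ 1.618.
    This means |e_{n+1}| ≈ C|e_n|^1.618.

(b) With |e_n| = 10^(-6) and C = 3.68:
    |e_{n+1}| ≈ 3.68 × (10^(-6))^1.618 = 3.68 × 10^(-9.71)

(a) ≈ 1.618 (golden ratio); (b) |e_{n+1}| ≈ 7.205e-10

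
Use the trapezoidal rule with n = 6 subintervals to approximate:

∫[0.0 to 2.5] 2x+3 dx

f(x) = 2x+3
a = 0.0, b = 2.5, n = 6
h = (b - a)/n = 0.416667

Trapezoidal rule: (h/2)[f(x₀) + 2f(x₁) + 2f(x₂) + ... + f(xₙ)]

x_0 = 0.0000, f(x_0) = 3.000000, coefficient = 1
x_1 = 0.4167, f(x_1) = 3.833333, coefficient = 2
x_2 = 0.8333, f(x_2) = 4.666667, coefficient = 2
x_3 = 1.2500, f(x_3) = 5.500000, coefficient = 2
x_4 = 1.6667, f(x_4) = 6.333333, coefficient = 2
x_5 = 2.0833, f(x_5) = 7.166667, coefficient = 2
x_6 = 2.5000, f(x_6) = 8.000000, coefficient = 1

I ≈ (0.416667/2) × 66.000000 = 13.750000
Exact value: 13.750000
Error: 0.000000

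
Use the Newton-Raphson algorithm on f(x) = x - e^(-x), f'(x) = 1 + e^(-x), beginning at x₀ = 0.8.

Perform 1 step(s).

f(x) = x - e^(-x)
f'(x) = 1 + e^(-x)
x₀ = 0.8

Newton-Raphson formula: x_{n+1} = x_n - f(x_n)/f'(x_n)

Iteration 1:
  f(0.800000) = 0.350671
  f'(0.800000) = 1.449329
  x_1 = 0.800000 - 0.350671/1.449329 = 0.558046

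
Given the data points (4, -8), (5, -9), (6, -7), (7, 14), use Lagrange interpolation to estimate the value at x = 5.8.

Lagrange interpolation formula:
P(x) = Σ yᵢ × Lᵢ(x)
where Lᵢ(x) = Π_{j≠i} (x - xⱼ)/(xᵢ - xⱼ)

L_0(5.8) = (5.8 - 5)/(4 - 5) × (5.8 - 6)/(4 - 6) × (5.8 - 7)/(4 - 7) = -0.032000
L_1(5.8) = (5.8 - 4)/(5 - 4) × (5.8 - 6)/(5 - 6) × (5.8 - 7)/(5 - 7) = 0.216000
L_2(5.8) = (5.8 - 4)/(6 - 4) × (5.8 - 5)/(6 - 5) × (5.8 - 7)/(6 - 7) = 0.864000
L_3(5.8) = (5.8 - 4)/(7 - 4) × (5.8 - 5)/(7 - 5) × (5.8 - 6)/(7 - 6) = -0.048000

P(5.8) = (-8)×L_0(5.8) + (-9)×L_1(5.8) + (-7)×L_2(5.8) + 14×L_3(5.8)
P(5.8) = -8.408000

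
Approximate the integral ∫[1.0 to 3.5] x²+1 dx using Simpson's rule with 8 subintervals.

f(x) = x²+1
a = 1.0, b = 3.5, n = 8
h = (b - a)/n = 0.312500

Simpson's rule: (h/3)[f(x₀) + 4f(x₁) + 2f(x₂) + ... + f(xₙ)]

x_0 = 1.0000, f(x_0) = 2.000000, coefficient = 1
x_1 = 1.3125, f(x_1) = 2.722656, coefficient = 4
x_2 = 1.6250, f(x_2) = 3.640625, coefficient = 2
x_3 = 1.9375, f(x_3) = 4.753906, coefficient = 4
x_4 = 2.2500, f(x_4) = 6.062500, coefficient = 2
x_5 = 2.5625, f(x_5) = 7.566406, coefficient = 4
x_6 = 2.8750, f(x_6) = 9.265625, coefficient = 2
x_7 = 3.1875, f(x_7) = 11.160156, coefficient = 4
x_8 = 3.5000, f(x_8) = 13.250000, coefficient = 1

I ≈ (0.312500/3) × 158.000000 = 16.458333
Exact value: 16.458333
Error: 0.000000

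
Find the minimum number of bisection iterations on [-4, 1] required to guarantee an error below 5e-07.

We need (b-a)/2^n ≤ 5e-07
(1 - (-4))/2^n ≤ 5e-07
5/2^n ≤ 5e-07
2^n ≥ 10000000
n ≥ log₂(10000000) = 23.25
n ≥ 24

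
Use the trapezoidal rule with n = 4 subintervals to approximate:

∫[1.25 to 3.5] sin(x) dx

f(x) = sin(x)
a = 1.25, b = 3.5, n = 4
h = (b - a)/n = 0.562500

Trapezoidal rule: (h/2)[f(x₀) + 2f(x₁) + 2f(x₂) + ... + f(xₙ)]

x_0 = 1.2500, f(x_0) = 0.948985, coefficient = 1
x_1 = 1.8125, f(x_1) = 0.970932, coefficient = 2
x_2 = 2.3750, f(x_2) = 0.693685, coefficient = 2
x_3 = 2.9375, f(x_3) = 0.202679, coefficient = 2
x_4 = 3.5000, f(x_4) = -0.350783, coefficient = 1

I ≈ (0.562500/2) × 4.332792 = 1.218598
Exact value: 1.251779
Error: 0.033181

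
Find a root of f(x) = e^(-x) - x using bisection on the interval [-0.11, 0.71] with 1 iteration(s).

f(x) = e^(-x) - x
Initial interval: [-0.11, 0.71]

Iteration 1:
  c_1 = (-0.110000 + 0.710000)/2 = 0.300000
  f(c_1) = f(0.300000) = 0.440818
  f(a) × f(c) ≥ 0, new interval: [0.300000, 0.710000]

After 1 iteration(s), the approximation is c_1 = 0.300000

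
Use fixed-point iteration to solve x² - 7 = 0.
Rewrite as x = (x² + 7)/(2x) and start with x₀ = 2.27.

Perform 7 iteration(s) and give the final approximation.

Equation: x² - 7 = 0
Fixed-point form: x = (x² + 7)/(2x)
x₀ = 2.27

x_1 = g(2.270000) = 2.676850
x_2 = g(2.676850) = 2.645932
x_3 = g(2.645932) = 2.645751
x_4 = g(2.645751) = 2.645751
x_5 = g(2.645751) = 2.645751
x_6 = g(2.645751) = 2.645751
x_7 = g(2.645751) = 2.645751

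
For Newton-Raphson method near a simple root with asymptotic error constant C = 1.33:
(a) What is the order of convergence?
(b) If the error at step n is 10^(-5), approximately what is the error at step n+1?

(a) Newton-Raphson has quadratic (order 2) convergence near simple roots.
    This means |e_{n+1}| ≈ C|e_n|².

(b) With |e_n| = 10^(-5) and C = 1.33:
    |e_{n+1}| ≈ 1.33 × (10^(-5))² = 1.33 × 10^(-10)

(a) 2 (quadratic); (b) |e_{n+1}| ≈ 1.330e-10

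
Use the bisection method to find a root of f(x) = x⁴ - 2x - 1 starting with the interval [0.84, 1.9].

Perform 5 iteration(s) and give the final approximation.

f(x) = x⁴ - 2x - 1
Initial interval: [0.84, 1.9]

Iteration 1:
  c_1 = (0.840000 + 1.900000)/2 = 1.370000
  f(c_1) = f(1.370000) = -0.217246
  f(a) × f(c) ≥ 0, new interval: [1.370000, 1.900000]
Iteration 2:
  c_2 = (1.370000 + 1.900000)/2 = 1.635000
  f(c_2) = f(1.635000) = 2.876132
  f(a) × f(c) < 0, new interval: [1.370000, 1.635000]
Iteration 3:
  c_3 = (1.370000 + 1.635000)/2 = 1.502500
  f(c_3) = f(1.502500) = 1.091334
  f(a) × f(c) < 0, new interval: [1.370000, 1.502500]
Iteration 4:
  c_4 = (1.370000 + 1.502500)/2 = 1.436250
  f(c_4) = f(1.436250) = 0.382702
  f(a) × f(c) < 0, new interval: [1.370000, 1.436250]
Iteration 5:
  c_5 = (1.370000 + 1.436250)/2 = 1.403125
  f(c_5) = f(1.403125) = 0.069765
  f(a) × f(c) < 0, new interval: [1.370000, 1.403125]

After 5 iteration(s), the approximation is c_5 = 1.403125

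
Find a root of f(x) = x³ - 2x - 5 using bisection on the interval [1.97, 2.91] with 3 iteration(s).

f(x) = x³ - 2x - 5
Initial interval: [1.97, 2.91]

Iteration 1:
  c_1 = (1.970000 + 2.910000)/2 = 2.440000
  f(c_1) = f(2.440000) = 4.646784
  f(a) × f(c) < 0, new interval: [1.970000, 2.440000]
Iteration 2:
  c_2 = (1.970000 + 2.440000)/2 = 2.205000
  f(c_2) = f(2.205000) = 1.310765
  f(a) × f(c) < 0, new interval: [1.970000, 2.205000]
Iteration 3:
  c_3 = (1.970000 + 2.205000)/2 = 2.087500
  f(c_3) = f(2.087500) = -0.078393
  f(a) × f(c) ≥ 0, new interval: [2.087500, 2.205000]

After 3 iteration(s), the approximation is c_3 = 2.087500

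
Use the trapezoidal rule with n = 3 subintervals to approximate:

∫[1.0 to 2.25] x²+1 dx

f(x) = x²+1
a = 1.0, b = 2.25, n = 3
h = (b - a)/n = 0.416667

Trapezoidal rule: (h/2)[f(x₀) + 2f(x₁) + 2f(x₂) + ... + f(xₙ)]

x_0 = 1.0000, f(x_0) = 2.000000, coefficient = 1
x_1 = 1.4167, f(x_1) = 3.006944, coefficient = 2
x_2 = 1.8333, f(x_2) = 4.361111, coefficient = 2
x_3 = 2.2500, f(x_3) = 6.062500, coefficient = 1

I ≈ (0.416667/2) × 22.798611 = 4.749711
Exact value: 4.713542
Error: 0.036169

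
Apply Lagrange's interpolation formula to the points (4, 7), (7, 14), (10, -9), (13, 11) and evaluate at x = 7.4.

Lagrange interpolation formula:
P(x) = Σ yᵢ × Lᵢ(x)
where Lᵢ(x) = Π_{j≠i} (x - xⱼ)/(xᵢ - xⱼ)

L_0(7.4) = (7.4 - 7)/(4 - 7) × (7.4 - 10)/(4 - 10) × (7.4 - 13)/(4 - 13) = -0.035951
L_1(7.4) = (7.4 - 4)/(7 - 4) × (7.4 - 10)/(7 - 10) × (7.4 - 13)/(7 - 13) = 0.916741
L_2(7.4) = (7.4 - 4)/(10 - 4) × (7.4 - 7)/(10 - 7) × (7.4 - 13)/(10 - 13) = 0.141037
L_3(7.4) = (7.4 - 4)/(13 - 4) × (7.4 - 7)/(13 - 7) × (7.4 - 10)/(13 - 10) = -0.021827

P(7.4) = 7×L_0(7.4) + 14×L_1(7.4) + (-9)×L_2(7.4) + 11×L_3(7.4)
P(7.4) = 11.073284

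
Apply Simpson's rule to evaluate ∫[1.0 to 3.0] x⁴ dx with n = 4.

f(x) = x⁴
a = 1.0, b = 3.0, n = 4
h = (b - a)/n = 0.500000

Simpson's rule: (h/3)[f(x₀) + 4f(x₁) + 2f(x₂) + ... + f(xₙ)]

x_0 = 1.0000, f(x_0) = 1.000000, coefficient = 1
x_1 = 1.5000, f(x_1) = 5.062500, coefficient = 4
x_2 = 2.0000, f(x_2) = 16.000000, coefficient = 2
x_3 = 2.5000, f(x_3) = 39.062500, coefficient = 4
x_4 = 3.0000, f(x_4) = 81.000000, coefficient = 1

I ≈ (0.500000/3) × 290.500000 = 48.416667
Exact value: 48.400000
Error: 0.016667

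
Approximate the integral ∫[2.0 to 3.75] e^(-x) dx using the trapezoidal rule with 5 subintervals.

f(x) = e^(-x)
a = 2.0, b = 3.75, n = 5
h = (b - a)/n = 0.350000

Trapezoidal rule: (h/2)[f(x₀) + 2f(x₁) + 2f(x₂) + ... + f(xₙ)]

x_0 = 2.0000, f(x_0) = 0.135335, coefficient = 1
x_1 = 2.3500, f(x_1) = 0.095369, coefficient = 2
x_2 = 2.7000, f(x_2) = 0.067206, coefficient = 2
x_3 = 3.0500, f(x_3) = 0.047359, coefficient = 2
x_4 = 3.4000, f(x_4) = 0.033373, coefficient = 2
x_5 = 3.7500, f(x_5) = 0.023518, coefficient = 1

I ≈ (0.350000/2) × 0.645467 = 0.112957
Exact value: 0.111818
Error: 0.001139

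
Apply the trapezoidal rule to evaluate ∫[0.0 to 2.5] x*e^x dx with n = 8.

f(x) = x*e^x
a = 0.0, b = 2.5, n = 8
h = (b - a)/n = 0.312500

Trapezoidal rule: (h/2)[f(x₀) + 2f(x₁) + 2f(x₂) + ... + f(xₙ)]

x_0 = 0.0000, f(x_0) = 0.000000, coefficient = 1
x_1 = 0.3125, f(x_1) = 0.427137, coefficient = 2
x_2 = 0.6250, f(x_2) = 1.167654, coefficient = 2
x_3 = 0.9375, f(x_3) = 2.393990, coefficient = 2
x_4 = 1.2500, f(x_4) = 4.362929, coefficient = 2
x_5 = 1.5625, f(x_5) = 7.454271, coefficient = 2
x_6 = 1.8750, f(x_6) = 12.226536, coefficient = 2
x_7 = 2.1875, f(x_7) = 19.496975, coefficient = 2
x_8 = 2.5000, f(x_8) = 30.456235, coefficient = 1

I ≈ (0.312500/2) × 125.515217 = 19.611753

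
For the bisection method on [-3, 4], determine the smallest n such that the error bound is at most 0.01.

We need (b-a)/2^n ≤ 0.01
(4 - (-3))/2^n ≤ 0.01
7/2^n ≤ 0.01
2^n ≥ 700
n ≥ log₂(700) = 9.45
n ≥ 10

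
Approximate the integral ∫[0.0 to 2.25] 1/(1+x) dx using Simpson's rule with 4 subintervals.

f(x) = 1/(1+x)
a = 0.0, b = 2.25, n = 4
h = (b - a)/n = 0.562500

Simpson's rule: (h/3)[f(x₀) + 4f(x₁) + 2f(x₂) + ... + f(xₙ)]

x_0 = 0.0000, f(x_0) = 1.000000, coefficient = 1
x_1 = 0.5625, f(x_1) = 0.640000, coefficient = 4
x_2 = 1.1250, f(x_2) = 0.470588, coefficient = 2
x_3 = 1.6875, f(x_3) = 0.372093, coefficient = 4
x_4 = 2.2500, f(x_4) = 0.307692, coefficient = 1

I ≈ (0.562500/3) × 6.297241 = 1.180733
Exact value: 1.178655
Error: 0.002078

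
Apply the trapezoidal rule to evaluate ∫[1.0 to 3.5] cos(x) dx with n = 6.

f(x) = cos(x)
a = 1.0, b = 3.5, n = 6
h = (b - a)/n = 0.416667

Trapezoidal rule: (h/2)[f(x₀) + 2f(x₁) + 2f(x₂) + ... + f(xₙ)]

x_0 = 1.0000, f(x_0) = 0.540302, coefficient = 1
x_1 = 1.4167, f(x_1) = 0.153520, coefficient = 2
x_2 = 1.8333, f(x_2) = -0.259531, coefficient = 2
x_3 = 2.2500, f(x_3) = -0.628174, coefficient = 2
x_4 = 2.6667, f(x_4) = -0.889327, coefficient = 2
x_5 = 3.0833, f(x_5) = -0.998303, coefficient = 2
x_6 = 3.5000, f(x_6) = -0.936457, coefficient = 1

I ≈ (0.416667/2) × -5.639784 = -1.174955
Exact value: -1.192254
Error: 0.017299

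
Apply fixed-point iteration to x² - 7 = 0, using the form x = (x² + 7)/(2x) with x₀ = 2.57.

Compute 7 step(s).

Equation: x² - 7 = 0
Fixed-point form: x = (x² + 7)/(2x)
x₀ = 2.57

x_1 = g(2.570000) = 2.646868
x_2 = g(2.646868) = 2.645752
x_3 = g(2.645752) = 2.645751
x_4 = g(2.645751) = 2.645751
x_5 = g(2.645751) = 2.645751
x_6 = g(2.645751) = 2.645751
x_7 = g(2.645751) = 2.645751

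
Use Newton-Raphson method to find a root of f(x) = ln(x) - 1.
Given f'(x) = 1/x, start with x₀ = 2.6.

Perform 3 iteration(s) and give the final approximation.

f(x) = ln(x) - 1
f'(x) = 1/x
x₀ = 2.6

Newton-Raphson formula: x_{n+1} = x_n - f(x_n)/f'(x_n)

Iteration 1:
  f(2.600000) = -0.044489
  f'(2.600000) = 0.384615
  x_1 = 2.600000 - (-0.044489)/0.384615 = 2.715670
Iteration 2:
  f(2.715670) = -0.000961
  f'(2.715670) = 0.368233
  x_2 = 2.715670 - (-0.000961)/0.368233 = 2.718281
Iteration 3:
  f(2.718281) = 0.000000
  f'(2.718281) = 0.367880
  x_3 = 2.718281 - 0.000000/0.367880 = 2.718282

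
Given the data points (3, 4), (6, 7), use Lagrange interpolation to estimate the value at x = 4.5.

Lagrange interpolation formula:
P(x) = Σ yᵢ × Lᵢ(x)
where Lᵢ(x) = Π_{j≠i} (x - xⱼ)/(xᵢ - xⱼ)

L_0(4.5) = (4.5 - 6)/(3 - 6) = 0.500000
L_1(4.5) = (4.5 - 3)/(6 - 3) = 0.500000

P(4.5) = 4×L_0(4.5) + 7×L_1(4.5)
P(4.5) = 5.500000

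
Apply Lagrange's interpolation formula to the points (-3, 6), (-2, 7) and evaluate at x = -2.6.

Lagrange interpolation formula:
P(x) = Σ yᵢ × Lᵢ(x)
where Lᵢ(x) = Π_{j≠i} (x - xⱼ)/(xᵢ - xⱼ)

L_0(-2.6) = (-2.6 - (-2))/(-3 - (-2)) = 0.600000
L_1(-2.6) = (-2.6 - (-3))/(-2 - (-3)) = 0.400000

P(-2.6) = 6×L_0(-2.6) + 7×L_1(-2.6)
P(-2.6) = 6.400000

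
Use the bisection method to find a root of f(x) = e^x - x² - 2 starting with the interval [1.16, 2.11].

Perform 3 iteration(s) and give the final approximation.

f(x) = e^x - x² - 2
Initial interval: [1.16, 2.11]

Iteration 1:
  c_1 = (1.160000 + 2.110000)/2 = 1.635000
  f(c_1) = f(1.635000) = 0.456233
  f(a) × f(c) < 0, new interval: [1.160000, 1.635000]
Iteration 2:
  c_2 = (1.160000 + 1.635000)/2 = 1.397500
  f(c_2) = f(1.397500) = 0.092068
  f(a) × f(c) < 0, new interval: [1.160000, 1.397500]
Iteration 3:
  c_3 = (1.160000 + 1.397500)/2 = 1.278750
  f(c_3) = f(1.278750) = -0.043055
  f(a) × f(c) ≥ 0, new interval: [1.278750, 1.397500]

After 3 iteration(s), the approximation is c_3 = 1.278750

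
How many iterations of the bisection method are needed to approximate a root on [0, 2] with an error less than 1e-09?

We need (b-a)/2^n ≤ 1e-09
(2 - 0)/2^n ≤ 1e-09
2/2^n ≤ 1e-09
2^n ≥ 2000000000
n ≥ log₂(2000000000) = 30.90
n ≥ 31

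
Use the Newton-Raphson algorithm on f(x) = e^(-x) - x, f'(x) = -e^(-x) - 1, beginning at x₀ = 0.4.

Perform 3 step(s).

f(x) = e^(-x) - x
f'(x) = -e^(-x) - 1
x₀ = 0.4

Newton-Raphson formula: x_{n+1} = x_n - f(x_n)/f'(x_n)

Iteration 1:
  f(0.400000) = 0.270320
  f'(0.400000) = -1.670320
  x_1 = 0.400000 - 0.270320/(-1.670320) = 0.561837
Iteration 2:
  f(0.561837) = 0.008323
  f'(0.561837) = -1.570161
  x_2 = 0.561837 - 0.008323/(-1.570161) = 0.567138
Iteration 3:
  f(0.567138) = 0.000008
  f'(0.567138) = -1.567146
  x_3 = 0.567138 - 0.000008/(-1.567146) = 0.567143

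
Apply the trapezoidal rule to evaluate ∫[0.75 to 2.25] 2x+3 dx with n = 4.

f(x) = 2x+3
a = 0.75, b = 2.25, n = 4
h = (b - a)/n = 0.375000

Trapezoidal rule: (h/2)[f(x₀) + 2f(x₁) + 2f(x₂) + ... + f(xₙ)]

x_0 = 0.7500, f(x_0) = 4.500000, coefficient = 1
x_1 = 1.1250, f(x_1) = 5.250000, coefficient = 2
x_2 = 1.5000, f(x_2) = 6.000000, coefficient = 2
x_3 = 1.8750, f(x_3) = 6.750000, coefficient = 2
x_4 = 2.2500, f(x_4) = 7.500000, coefficient = 1

I ≈ (0.375000/2) × 48.000000 = 9.000000
Exact value: 9.000000
Error: 0.000000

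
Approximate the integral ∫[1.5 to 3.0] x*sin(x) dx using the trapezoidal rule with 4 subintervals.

f(x) = x*sin(x)
a = 1.5, b = 3.0, n = 4
h = (b - a)/n = 0.375000

Trapezoidal rule: (h/2)[f(x₀) + 2f(x₁) + 2f(x₂) + ... + f(xₙ)]

x_0 = 1.5000, f(x_0) = 1.496242, coefficient = 1
x_1 = 1.8750, f(x_1) = 1.788911, coefficient = 2
x_2 = 2.2500, f(x_2) = 1.750665, coefficient = 2
x_3 = 2.6250, f(x_3) = 1.296541, coefficient = 2
x_4 = 3.0000, f(x_4) = 0.423360, coefficient = 1

I ≈ (0.375000/2) × 11.591835 = 2.173469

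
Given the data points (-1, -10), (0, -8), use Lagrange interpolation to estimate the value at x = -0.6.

Lagrange interpolation formula:
P(x) = Σ yᵢ × Lᵢ(x)
where Lᵢ(x) = Π_{j≠i} (x - xⱼ)/(xᵢ - xⱼ)

L_0(-0.6) = (-0.6 - 0)/(-1 - 0) = 0.600000
L_1(-0.6) = (-0.6 - (-1))/(0 - (-1)) = 0.400000

P(-0.6) = (-10)×L_0(-0.6) + (-8)×L_1(-0.6)
P(-0.6) = -9.200000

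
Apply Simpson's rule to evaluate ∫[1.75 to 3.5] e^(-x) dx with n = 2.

f(x) = e^(-x)
a = 1.75, b = 3.5, n = 2
h = (b - a)/n = 0.875000

Simpson's rule: (h/3)[f(x₀) + 4f(x₁) + 2f(x₂) + ... + f(xₙ)]

x_0 = 1.7500, f(x_0) = 0.173774, coefficient = 1
x_1 = 2.6250, f(x_1) = 0.072440, coefficient = 4
x_2 = 3.5000, f(x_2) = 0.030197, coefficient = 1

I ≈ (0.875000/3) × 0.493730 = 0.144005
Exact value: 0.143577
Error: 0.000428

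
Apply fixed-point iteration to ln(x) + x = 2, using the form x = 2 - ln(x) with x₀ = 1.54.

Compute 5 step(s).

Equation: ln(x) + x = 2
Fixed-point form: x = 2 - ln(x)
x₀ = 1.54

x_1 = g(1.540000) = 1.568218
x_2 = g(1.568218) = 1.550060
x_3 = g(1.550060) = 1.561706
x_4 = g(1.561706) = 1.554221
x_5 = g(1.554221) = 1.559025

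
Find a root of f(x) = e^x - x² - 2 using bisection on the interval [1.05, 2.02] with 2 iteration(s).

f(x) = e^x - x² - 2
Initial interval: [1.05, 2.02]

Iteration 1:
  c_1 = (1.050000 + 2.020000)/2 = 1.535000
  f(c_1) = f(1.535000) = 0.285101
  f(a) × f(c) < 0, new interval: [1.050000, 1.535000]
Iteration 2:
  c_2 = (1.050000 + 1.535000)/2 = 1.292500
  f(c_2) = f(1.292500) = -0.028676
  f(a) × f(c) ≥ 0, new interval: [1.292500, 1.535000]

After 2 iteration(s), the approximation is c_2 = 1.292500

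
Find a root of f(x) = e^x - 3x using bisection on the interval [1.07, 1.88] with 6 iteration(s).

f(x) = e^x - 3x
Initial interval: [1.07, 1.88]

Iteration 1:
  c_1 = (1.070000 + 1.880000)/2 = 1.475000
  f(c_1) = f(1.475000) = -0.053964
  f(a) × f(c) ≥ 0, new interval: [1.475000, 1.880000]
Iteration 2:
  c_2 = (1.475000 + 1.880000)/2 = 1.677500
  f(c_2) = f(1.677500) = 0.319659
  f(a) × f(c) < 0, new interval: [1.475000, 1.677500]
Iteration 3:
  c_3 = (1.475000 + 1.677500)/2 = 1.576250
  f(c_3) = f(1.576250) = 0.108034
  f(a) × f(c) < 0, new interval: [1.475000, 1.576250]
Iteration 4:
  c_4 = (1.475000 + 1.576250)/2 = 1.525625
  f(c_4) = f(1.525625) = 0.021141
  f(a) × f(c) < 0, new interval: [1.475000, 1.525625]
Iteration 5:
  c_5 = (1.475000 + 1.525625)/2 = 1.500313
  f(c_5) = f(1.500313) = -0.017848
  f(a) × f(c) ≥ 0, new interval: [1.500313, 1.525625]
Iteration 6:
  c_6 = (1.500313 + 1.525625)/2 = 1.512969
  f(c_6) = f(1.512969) = 0.001283
  f(a) × f(c) < 0, new interval: [1.500313, 1.512969]

After 6 iteration(s), the approximation is c_6 = 1.512969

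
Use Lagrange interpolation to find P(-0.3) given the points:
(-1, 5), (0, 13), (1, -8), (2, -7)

Lagrange interpolation formula:
P(x) = Σ yᵢ × Lᵢ(x)
where Lᵢ(x) = Π_{j≠i} (x - xⱼ)/(xᵢ - xⱼ)

L_0(-0.3) = (-0.3 - 0)/(-1 - 0) × (-0.3 - 1)/(-1 - 1) × (-0.3 - 2)/(-1 - 2) = 0.149500
L_1(-0.3) = (-0.3 - (-1))/(0 - (-1)) × (-0.3 - 1)/(0 - 1) × (-0.3 - 2)/(0 - 2) = 1.046500
L_2(-0.3) = (-0.3 - (-1))/(1 - (-1)) × (-0.3 - 0)/(1 - 0) × (-0.3 - 2)/(1 - 2) = -0.241500
L_3(-0.3) = (-0.3 - (-1))/(2 - (-1)) × (-0.3 - 0)/(2 - 0) × (-0.3 - 1)/(2 - 1) = 0.045500

P(-0.3) = 5×L_0(-0.3) + 13×L_1(-0.3) + (-8)×L_2(-0.3) + (-7)×L_3(-0.3)
P(-0.3) = 15.965500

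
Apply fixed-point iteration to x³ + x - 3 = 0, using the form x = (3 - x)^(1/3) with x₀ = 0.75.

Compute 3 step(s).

Equation: x³ + x - 3 = 0
Fixed-point form: x = (3 - x)^(1/3)
x₀ = 0.75

x_1 = g(0.750000) = 1.310371
x_2 = g(1.310371) = 1.191051
x_3 = g(1.191051) = 1.218453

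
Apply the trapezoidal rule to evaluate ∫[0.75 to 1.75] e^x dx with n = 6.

f(x) = e^x
a = 0.75, b = 1.75, n = 6
h = (b - a)/n = 0.166667

Trapezoidal rule: (h/2)[f(x₀) + 2f(x₁) + 2f(x₂) + ... + f(xₙ)]

x_0 = 0.7500, f(x_0) = 2.117000, coefficient = 1
x_1 = 0.9167, f(x_1) = 2.500940, coefficient = 2
x_2 = 1.0833, f(x_2) = 2.954512, coefficient = 2
x_3 = 1.2500, f(x_3) = 3.490343, coefficient = 2
x_4 = 1.4167, f(x_4) = 4.123353, coefficient = 2
x_5 = 1.5833, f(x_5) = 4.871166, coefficient = 2
x_6 = 1.7500, f(x_6) = 5.754603, coefficient = 1

I ≈ (0.166667/2) × 43.752230 = 3.646019
Exact value: 3.637603
Error: 0.008416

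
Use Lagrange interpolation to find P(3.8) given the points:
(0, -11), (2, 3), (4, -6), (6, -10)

Lagrange interpolation formula:
P(x) = Σ yᵢ × Lᵢ(x)
where Lᵢ(x) = Π_{j≠i} (x - xⱼ)/(xᵢ - xⱼ)

L_0(3.8) = (3.8 - 2)/(0 - 2) × (3.8 - 4)/(0 - 4) × (3.8 - 6)/(0 - 6) = -0.016500
L_1(3.8) = (3.8 - 0)/(2 - 0) × (3.8 - 4)/(2 - 4) × (3.8 - 6)/(2 - 6) = 0.104500
L_2(3.8) = (3.8 - 0)/(4 - 0) × (3.8 - 2)/(4 - 2) × (3.8 - 6)/(4 - 6) = 0.940500
L_3(3.8) = (3.8 - 0)/(6 - 0) × (3.8 - 2)/(6 - 2) × (3.8 - 4)/(6 - 4) = -0.028500

P(3.8) = (-11)×L_0(3.8) + 3×L_1(3.8) + (-6)×L_2(3.8) + (-10)×L_3(3.8)
P(3.8) = -4.863000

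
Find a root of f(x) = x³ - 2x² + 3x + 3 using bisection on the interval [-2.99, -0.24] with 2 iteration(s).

f(x) = x³ - 2x² + 3x + 3
Initial interval: [-2.99, -0.24]

Iteration 1:
  c_1 = (-2.990000 + (-0.240000))/2 = -1.615000
  f(c_1) = f(-1.615000) = -11.273733
  f(a) × f(c) ≥ 0, new interval: [-1.615000, -0.240000]
Iteration 2:
  c_2 = (-1.615000 + (-0.240000))/2 = -0.927500
  f(c_2) = f(-0.927500) = -2.300900
  f(a) × f(c) ≥ 0, new interval: [-0.927500, -0.240000]

After 2 iteration(s), the approximation is c_2 = -0.927500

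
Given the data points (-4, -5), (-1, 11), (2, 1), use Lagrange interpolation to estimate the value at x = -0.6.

Lagrange interpolation formula:
P(x) = Σ yᵢ × Lᵢ(x)
where Lᵢ(x) = Π_{j≠i} (x - xⱼ)/(xᵢ - xⱼ)

L_0(-0.6) = (-0.6 - (-1))/(-4 - (-1)) × (-0.6 - 2)/(-4 - 2) = -0.057778
L_1(-0.6) = (-0.6 - (-4))/(-1 - (-4)) × (-0.6 - 2)/(-1 - 2) = 0.982222
L_2(-0.6) = (-0.6 - (-4))/(2 - (-4)) × (-0.6 - (-1))/(2 - (-1)) = 0.075556

P(-0.6) = (-5)×L_0(-0.6) + 11×L_1(-0.6) + 1×L_2(-0.6)
P(-0.6) = 11.168889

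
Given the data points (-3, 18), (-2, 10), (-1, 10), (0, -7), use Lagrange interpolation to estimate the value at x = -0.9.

Lagrange interpolation formula:
P(x) = Σ yᵢ × Lᵢ(x)
where Lᵢ(x) = Π_{j≠i} (x - xⱼ)/(xᵢ - xⱼ)

L_0(-0.9) = (-0.9 - (-2))/(-3 - (-2)) × (-0.9 - (-1))/(-3 - (-1)) × (-0.9 - 0)/(-3 - 0) = 0.016500
L_1(-0.9) = (-0.9 - (-3))/(-2 - (-3)) × (-0.9 - (-1))/(-2 - (-1)) × (-0.9 - 0)/(-2 - 0) = -0.094500
L_2(-0.9) = (-0.9 - (-3))/(-1 - (-3)) × (-0.9 - (-2))/(-1 - (-2)) × (-0.9 - 0)/(-1 - 0) = 1.039500
L_3(-0.9) = (-0.9 - (-3))/(0 - (-3)) × (-0.9 - (-2))/(0 - (-2)) × (-0.9 - (-1))/(0 - (-1)) = 0.038500

P(-0.9) = 18×L_0(-0.9) + 10×L_1(-0.9) + 10×L_2(-0.9) + (-7)×L_3(-0.9)
P(-0.9) = 9.477500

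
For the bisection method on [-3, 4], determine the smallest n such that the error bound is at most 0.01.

We need (b-a)/2^n ≤ 0.01
(4 - (-3))/2^n ≤ 0.01
7/2^n ≤ 0.01
2^n ≥ 700
n ≥ log₂(700) = 9.45
n ≥ 10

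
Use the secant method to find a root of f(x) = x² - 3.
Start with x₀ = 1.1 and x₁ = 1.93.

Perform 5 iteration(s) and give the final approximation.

f(x) = x² - 3
x₀ = 1.1, x₁ = 1.93

Secant formula: x_{n+1} = x_n - f(x_n)(x_n - x_{n-1})/(f(x_n) - f(x_{n-1}))

Iteration 1:
  f(1.100000) = -1.790000
  f(1.930000) = 0.724900
  x_2 = 1.930000 - 0.724900×(1.930000 - 1.100000)/(0.724900 - (-1.790000))
       = 1.690759
Iteration 2:
  f(1.930000) = 0.724900
  f(1.690759) = -0.141334
  x_3 = 1.690759 - (-0.141334)×(1.690759 - 1.930000)/(-0.141334 - 0.724900)
       = 1.729793
Iteration 3:
  f(1.690759) = -0.141334
  f(1.729793) = -0.007815
  x_4 = 1.729793 - (-0.007815)×(1.729793 - 1.690759)/(-0.007815 - (-0.141334))
       = 1.732078
Iteration 4:
  f(1.729793) = -0.007815
  f(1.732078) = 0.000094
  x_5 = 1.732078 - 0.000094×(1.732078 - 1.729793)/(0.000094 - (-0.007815))
       = 1.732051
Iteration 5:
  f(1.732078) = 0.000094
  f(1.732051) = 0.000000
  x_6 = 1.732051 - 0.000000×(1.732051 - 1.732078)/(0.000000 - 0.000094)
       = 1.732051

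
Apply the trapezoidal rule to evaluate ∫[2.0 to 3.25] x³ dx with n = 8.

f(x) = x³
a = 2.0, b = 3.25, n = 8
h = (b - a)/n = 0.156250

Trapezoidal rule: (h/2)[f(x₀) + 2f(x₁) + 2f(x₂) + ... + f(xₙ)]

x_0 = 2.0000, f(x_0) = 8.000000, coefficient = 1
x_1 = 2.1562, f(x_1) = 10.025299, coefficient = 2
x_2 = 2.3125, f(x_2) = 12.366455, coefficient = 2
x_3 = 2.4688, f(x_3) = 15.046356, coefficient = 2
x_4 = 2.6250, f(x_4) = 18.087891, coefficient = 2
x_5 = 2.7812, f(x_5) = 21.513947, coefficient = 2
x_6 = 2.9375, f(x_6) = 25.347412, coefficient = 2
x_7 = 3.0938, f(x_7) = 29.611176, coefficient = 2
x_8 = 3.2500, f(x_8) = 34.328125, coefficient = 1

I ≈ (0.156250/2) × 306.325195 = 23.931656
Exact value: 23.891602
Error: 0.040054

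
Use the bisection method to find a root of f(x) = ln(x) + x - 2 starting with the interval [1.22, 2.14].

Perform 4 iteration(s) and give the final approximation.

f(x) = ln(x) + x - 2
Initial interval: [1.22, 2.14]

Iteration 1:
  c_1 = (1.220000 + 2.140000)/2 = 1.680000
  f(c_1) = f(1.680000) = 0.198794
  f(a) × f(c) < 0, new interval: [1.220000, 1.680000]
Iteration 2:
  c_2 = (1.220000 + 1.680000)/2 = 1.450000
  f(c_2) = f(1.450000) = -0.178436
  f(a) × f(c) ≥ 0, new interval: [1.450000, 1.680000]
Iteration 3:
  c_3 = (1.450000 + 1.680000)/2 = 1.565000
  f(c_3) = f(1.565000) = 0.012886
  f(a) × f(c) < 0, new interval: [1.450000, 1.565000]
Iteration 4:
  c_4 = (1.450000 + 1.565000)/2 = 1.507500
  f(c_4) = f(1.507500) = -0.082047
  f(a) × f(c) ≥ 0, new interval: [1.507500, 1.565000]

After 4 iteration(s), the approximation is c_4 = 1.507500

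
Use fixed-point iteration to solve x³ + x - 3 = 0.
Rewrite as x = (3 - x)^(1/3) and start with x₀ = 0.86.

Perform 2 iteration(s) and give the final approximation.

Equation: x³ + x - 3 = 0
Fixed-point form: x = (3 - x)^(1/3)
x₀ = 0.86

x_1 = g(0.860000) = 1.288659
x_2 = g(1.288659) = 1.196131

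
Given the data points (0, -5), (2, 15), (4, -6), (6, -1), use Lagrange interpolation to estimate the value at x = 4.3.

Lagrange interpolation formula:
P(x) = Σ yᵢ × Lᵢ(x)
where Lᵢ(x) = Π_{j≠i} (x - xⱼ)/(xᵢ - xⱼ)

L_0(4.3) = (4.3 - 2)/(0 - 2) × (4.3 - 4)/(0 - 4) × (4.3 - 6)/(0 - 6) = 0.024437
L_1(4.3) = (4.3 - 0)/(2 - 0) × (4.3 - 4)/(2 - 4) × (4.3 - 6)/(2 - 6) = -0.137062
L_2(4.3) = (4.3 - 0)/(4 - 0) × (4.3 - 2)/(4 - 2) × (4.3 - 6)/(4 - 6) = 1.050812
L_3(4.3) = (4.3 - 0)/(6 - 0) × (4.3 - 2)/(6 - 2) × (4.3 - 4)/(6 - 4) = 0.061812

P(4.3) = (-5)×L_0(4.3) + 15×L_1(4.3) + (-6)×L_2(4.3) + (-1)×L_3(4.3)
P(4.3) = -8.544812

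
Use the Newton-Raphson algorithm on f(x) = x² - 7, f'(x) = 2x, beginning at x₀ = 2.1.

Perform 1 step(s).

f(x) = x² - 7
f'(x) = 2x
x₀ = 2.1

Newton-Raphson formula: x_{n+1} = x_n - f(x_n)/f'(x_n)

Iteration 1:
  f(2.100000) = -2.590000
  f'(2.100000) = 4.200000
  x_1 = 2.100000 - (-2.590000)/4.200000 = 2.716667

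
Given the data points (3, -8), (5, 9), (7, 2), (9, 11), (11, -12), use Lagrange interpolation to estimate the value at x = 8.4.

Lagrange interpolation formula:
P(x) = Σ yᵢ × Lᵢ(x)
where Lᵢ(x) = Π_{j≠i} (x - xⱼ)/(xᵢ - xⱼ)

L_0(8.4) = (8.4 - 5)/(3 - 5) × (8.4 - 7)/(3 - 7) × (8.4 - 9)/(3 - 9) × (8.4 - 11)/(3 - 11) = 0.019337
L_1(8.4) = (8.4 - 3)/(5 - 3) × (8.4 - 7)/(5 - 7) × (8.4 - 9)/(5 - 9) × (8.4 - 11)/(5 - 11) = -0.122850
L_2(8.4) = (8.4 - 3)/(7 - 3) × (8.4 - 5)/(7 - 5) × (8.4 - 9)/(7 - 9) × (8.4 - 11)/(7 - 11) = 0.447525
L_3(8.4) = (8.4 - 3)/(9 - 3) × (8.4 - 5)/(9 - 5) × (8.4 - 7)/(9 - 7) × (8.4 - 11)/(9 - 11) = 0.696150
L_4(8.4) = (8.4 - 3)/(11 - 3) × (8.4 - 5)/(11 - 5) × (8.4 - 7)/(11 - 7) × (8.4 - 9)/(11 - 9) = -0.040162

P(8.4) = (-8)×L_0(8.4) + 9×L_1(8.4) + 2×L_2(8.4) + 11×L_3(8.4) + (-12)×L_4(8.4)
P(8.4) = 7.774300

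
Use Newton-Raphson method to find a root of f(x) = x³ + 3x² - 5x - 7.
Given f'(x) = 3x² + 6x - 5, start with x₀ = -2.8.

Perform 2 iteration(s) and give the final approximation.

f(x) = x³ + 3x² - 5x - 7
f'(x) = 3x² + 6x - 5
x₀ = -2.8

Newton-Raphson formula: x_{n+1} = x_n - f(x_n)/f'(x_n)

Iteration 1:
  f(-2.800000) = 8.568000
  f'(-2.800000) = 1.720000
  x_1 = -2.800000 - 8.568000/1.720000 = -7.781395
Iteration 2:
  f(-7.781395) = -257.607055
  f'(-7.781395) = 129.961969
  x_2 = -7.781395 - (-257.607055)/129.961969 = -5.799223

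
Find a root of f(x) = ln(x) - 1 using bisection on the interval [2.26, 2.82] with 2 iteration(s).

f(x) = ln(x) - 1
Initial interval: [2.26, 2.82]

Iteration 1:
  c_1 = (2.260000 + 2.820000)/2 = 2.540000
  f(c_1) = f(2.540000) = -0.067836
  f(a) × f(c) ≥ 0, new interval: [2.540000, 2.820000]
Iteration 2:
  c_2 = (2.540000 + 2.820000)/2 = 2.680000
  f(c_2) = f(2.680000) = -0.014183
  f(a) × f(c) ≥ 0, new interval: [2.680000, 2.820000]

After 2 iteration(s), the approximation is c_2 = 2.680000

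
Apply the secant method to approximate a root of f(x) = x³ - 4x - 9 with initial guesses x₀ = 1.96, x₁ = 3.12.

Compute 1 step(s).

f(x) = x³ - 4x - 9
x₀ = 1.96, x₁ = 3.12

Secant formula: x_{n+1} = x_n - f(x_n)(x_n - x_{n-1})/(f(x_n) - f(x_{n-1}))

Iteration 1:
  f(1.960000) = -9.310464
  f(3.120000) = 8.891328
  x_2 = 3.120000 - 8.891328×(3.120000 - 1.960000)/(8.891328 - (-9.310464))
       = 2.553356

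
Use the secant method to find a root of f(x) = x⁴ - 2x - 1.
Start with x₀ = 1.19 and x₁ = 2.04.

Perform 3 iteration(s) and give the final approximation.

f(x) = x⁴ - 2x - 1
x₀ = 1.19, x₁ = 2.04

Secant formula: x_{n+1} = x_n - f(x_n)(x_n - x_{n-1})/(f(x_n) - f(x_{n-1}))

Iteration 1:
  f(1.190000) = -1.374661
  f(2.040000) = 12.238915
  x_2 = 2.040000 - 12.238915×(2.040000 - 1.190000)/(12.238915 - (-1.374661))
       = 1.275831
Iteration 2:
  f(2.040000) = 12.238915
  f(1.275831) = -0.902111
  x_3 = 1.275831 - (-0.902111)×(1.275831 - 2.040000)/(-0.902111 - 12.238915)
       = 1.328290
Iteration 3:
  f(1.275831) = -0.902111
  f(1.328290) = -0.543636
  x_4 = 1.328290 - (-0.543636)×(1.328290 - 1.275831)/(-0.543636 - (-0.902111))
       = 1.407845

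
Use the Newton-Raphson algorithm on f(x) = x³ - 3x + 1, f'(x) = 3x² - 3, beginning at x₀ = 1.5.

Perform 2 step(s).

f(x) = x³ - 3x + 1
f'(x) = 3x² - 3
x₀ = 1.5

Newton-Raphson formula: x_{n+1} = x_n - f(x_n)/f'(x_n)

Iteration 1:
  f(1.500000) = -0.125000
  f'(1.500000) = 3.750000
  x_1 = 1.500000 - (-0.125000)/3.750000 = 1.533333
Iteration 2:
  f(1.533333) = 0.005037
  f'(1.533333) = 4.053333
  x_2 = 1.533333 - 0.005037/4.053333 = 1.532091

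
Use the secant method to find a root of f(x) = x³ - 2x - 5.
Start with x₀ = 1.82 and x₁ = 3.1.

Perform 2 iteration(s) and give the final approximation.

f(x) = x³ - 2x - 5
x₀ = 1.82, x₁ = 3.1

Secant formula: x_{n+1} = x_n - f(x_n)(x_n - x_{n-1})/(f(x_n) - f(x_{n-1}))

Iteration 1:
  f(1.820000) = -2.611432
  f(3.100000) = 18.591000
  x_2 = 3.100000 - 18.591000×(3.100000 - 1.820000)/(18.591000 - (-2.611432))
       = 1.977653
Iteration 2:
  f(3.100000) = 18.591000
  f(1.977653) = -1.220482
  x_3 = 1.977653 - (-1.220482)×(1.977653 - 3.100000)/(-1.220482 - 18.591000)
       = 2.046795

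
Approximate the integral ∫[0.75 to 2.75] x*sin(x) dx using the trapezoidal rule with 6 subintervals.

f(x) = x*sin(x)
a = 0.75, b = 2.75, n = 6
h = (b - a)/n = 0.333333

Trapezoidal rule: (h/2)[f(x₀) + 2f(x₁) + 2f(x₂) + ... + f(xₙ)]

x_0 = 0.7500, f(x_0) = 0.511229, coefficient = 1
x_1 = 1.0833, f(x_1) = 0.957151, coefficient = 2
x_2 = 1.4167, f(x_2) = 1.399873, coefficient = 2
x_3 = 1.7500, f(x_3) = 1.721975, coefficient = 2
x_4 = 2.0833, f(x_4) = 1.815632, coefficient = 2
x_5 = 2.4167, f(x_5) = 1.602443, coefficient = 2
x_6 = 2.7500, f(x_6) = 1.049568, coefficient = 1

I ≈ (0.333333/2) × 16.554945 = 2.759158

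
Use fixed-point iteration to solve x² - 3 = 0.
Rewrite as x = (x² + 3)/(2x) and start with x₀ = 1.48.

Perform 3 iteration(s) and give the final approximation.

Equation: x² - 3 = 0
Fixed-point form: x = (x² + 3)/(2x)
x₀ = 1.48

x_1 = g(1.480000) = 1.753514
x_2 = g(1.753514) = 1.732182
x_3 = g(1.732182) = 1.732051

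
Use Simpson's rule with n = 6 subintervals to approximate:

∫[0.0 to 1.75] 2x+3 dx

f(x) = 2x+3
a = 0.0, b = 1.75, n = 6
h = (b - a)/n = 0.291667

Simpson's rule: (h/3)[f(x₀) + 4f(x₁) + 2f(x₂) + ... + f(xₙ)]

x_0 = 0.0000, f(x_0) = 3.000000, coefficient = 1
x_1 = 0.2917, f(x_1) = 3.583333, coefficient = 4
x_2 = 0.5833, f(x_2) = 4.166667, coefficient = 2
x_3 = 0.8750, f(x_3) = 4.750000, coefficient = 4
x_4 = 1.1667, f(x_4) = 5.333333, coefficient = 2
x_5 = 1.4583, f(x_5) = 5.916667, coefficient = 4
x_6 = 1.7500, f(x_6) = 6.500000, coefficient = 1

I ≈ (0.291667/3) × 85.500000 = 8.312500
Exact value: 8.312500
Error: 0.000000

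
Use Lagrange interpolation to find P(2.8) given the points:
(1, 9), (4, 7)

Lagrange interpolation formula:
P(x) = Σ yᵢ × Lᵢ(x)
where Lᵢ(x) = Π_{j≠i} (x - xⱼ)/(xᵢ - xⱼ)

L_0(2.8) = (2.8 - 4)/(1 - 4) = 0.400000
L_1(2.8) = (2.8 - 1)/(4 - 1) = 0.600000

P(2.8) = 9×L_0(2.8) + 7×L_1(2.8)
P(2.8) = 7.800000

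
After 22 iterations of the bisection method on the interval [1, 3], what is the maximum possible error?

Bisection error bound: |error| ≤ (b-a)/2^n
|error| ≤ (3 - 1)/2^22 = 2/2^22
|error| ≤ 0.0000004768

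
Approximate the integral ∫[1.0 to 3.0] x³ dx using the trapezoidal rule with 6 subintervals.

f(x) = x³
a = 1.0, b = 3.0, n = 6
h = (b - a)/n = 0.333333

Trapezoidal rule: (h/2)[f(x₀) + 2f(x₁) + 2f(x₂) + ... + f(xₙ)]

x_0 = 1.0000, f(x_0) = 1.000000, coefficient = 1
x_1 = 1.3333, f(x_1) = 2.370370, coefficient = 2
x_2 = 1.6667, f(x_2) = 4.629630, coefficient = 2
x_3 = 2.0000, f(x_3) = 8.000000, coefficient = 2
x_4 = 2.3333, f(x_4) = 12.703704, coefficient = 2
x_5 = 2.6667, f(x_5) = 18.962963, coefficient = 2
x_6 = 3.0000, f(x_6) = 27.000000, coefficient = 1

I ≈ (0.333333/2) × 121.333333 = 20.222222
Exact value: 20.000000
Error: 0.222222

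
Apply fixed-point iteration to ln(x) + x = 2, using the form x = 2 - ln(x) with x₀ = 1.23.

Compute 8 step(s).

Equation: ln(x) + x = 2
Fixed-point form: x = 2 - ln(x)
x₀ = 1.23

x_1 = g(1.230000) = 1.792986
x_2 = g(1.792986) = 1.416118
x_3 = g(1.416118) = 1.652081
x_4 = g(1.652081) = 1.497964
x_5 = g(1.497964) = 1.595893
x_6 = g(1.595893) = 1.532567
x_7 = g(1.532567) = 1.573056
x_8 = g(1.573056) = 1.546980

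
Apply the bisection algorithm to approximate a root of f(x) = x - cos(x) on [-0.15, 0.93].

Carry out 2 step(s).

f(x) = x - cos(x)
Initial interval: [-0.15, 0.93]

Iteration 1:
  c_1 = (-0.150000 + 0.930000)/2 = 0.390000
  f(c_1) = f(0.390000) = -0.534909
  f(a) × f(c) ≥ 0, new interval: [0.390000, 0.930000]
Iteration 2:
  c_2 = (0.390000 + 0.930000)/2 = 0.660000
  f(c_2) = f(0.660000) = -0.129992
  f(a) × f(c) ≥ 0, new interval: [0.660000, 0.930000]

After 2 iteration(s), the approximation is c_2 = 0.660000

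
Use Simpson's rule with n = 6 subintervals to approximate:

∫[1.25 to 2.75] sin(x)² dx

f(x) = sin(x)²
a = 1.25, b = 2.75, n = 6
h = (b - a)/n = 0.250000

Simpson's rule: (h/3)[f(x₀) + 4f(x₁) + 2f(x₂) + ... + f(xₙ)]

x_0 = 1.2500, f(x_0) = 0.900572, coefficient = 1
x_1 = 1.5000, f(x_1) = 0.994996, coefficient = 4
x_2 = 1.7500, f(x_2) = 0.968228, coefficient = 2
x_3 = 2.0000, f(x_3) = 0.826822, coefficient = 4
x_4 = 2.2500, f(x_4) = 0.605398, coefficient = 2
x_5 = 2.5000, f(x_5) = 0.358169, coefficient = 4
x_6 = 2.7500, f(x_6) = 0.145665, coefficient = 1

I ≈ (0.250000/3) × 12.913437 = 1.076120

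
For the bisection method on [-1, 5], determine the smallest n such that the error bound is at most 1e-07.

We need (b-a)/2^n ≤ 1e-07
(5 - (-1))/2^n ≤ 1e-07
6/2^n ≤ 1e-07
2^n ≥ 60000000
n ≥ log₂(60000000) = 25.84
n ≥ 26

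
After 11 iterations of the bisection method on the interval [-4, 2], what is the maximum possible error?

Bisection error bound: |error| ≤ (b-a)/2^n
|error| ≤ (2 - (-4))/2^11 = 6/2^11
|error| ≤ 0.0029296875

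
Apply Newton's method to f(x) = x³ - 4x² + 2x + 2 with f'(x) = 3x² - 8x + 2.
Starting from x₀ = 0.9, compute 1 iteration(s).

f(x) = x³ - 4x² + 2x + 2
f'(x) = 3x² - 8x + 2
x₀ = 0.9

Newton-Raphson formula: x_{n+1} = x_n - f(x_n)/f'(x_n)

Iteration 1:
  f(0.900000) = 1.289000
  f'(0.900000) = -2.770000
  x_1 = 0.900000 - 1.289000/(-2.770000) = 1.365343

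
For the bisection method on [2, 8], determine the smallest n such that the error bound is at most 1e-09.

We need (b-a)/2^n ≤ 1e-09
(8 - 2)/2^n ≤ 1e-09
6/2^n ≤ 1e-09
2^n ≥ 6000000000
n ≥ log₂(6000000000) = 32.48
n ≥ 33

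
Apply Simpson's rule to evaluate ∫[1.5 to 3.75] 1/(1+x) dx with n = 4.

f(x) = 1/(1+x)
a = 1.5, b = 3.75, n = 4
h = (b - a)/n = 0.562500

Simpson's rule: (h/3)[f(x₀) + 4f(x₁) + 2f(x₂) + ... + f(xₙ)]

x_0 = 1.5000, f(x_0) = 0.400000, coefficient = 1
x_1 = 2.0625, f(x_1) = 0.326531, coefficient = 4
x_2 = 2.6250, f(x_2) = 0.275862, coefficient = 2
x_3 = 3.1875, f(x_3) = 0.238806, coefficient = 4
x_4 = 3.7500, f(x_4) = 0.210526, coefficient = 1

I ≈ (0.562500/3) × 3.423597 = 0.641924
Exact value: 0.641854
Error: 0.000071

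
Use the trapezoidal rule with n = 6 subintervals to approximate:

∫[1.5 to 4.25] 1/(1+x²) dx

f(x) = 1/(1+x²)
a = 1.5, b = 4.25, n = 6
h = (b - a)/n = 0.458333

Trapezoidal rule: (h/2)[f(x₀) + 2f(x₁) + 2f(x₂) + ... + f(xₙ)]

x_0 = 1.5000, f(x_0) = 0.307692, coefficient = 1
x_1 = 1.9583, f(x_1) = 0.206822, coefficient = 2
x_2 = 2.4167, f(x_2) = 0.146193, coefficient = 2
x_3 = 2.8750, f(x_3) = 0.107926, coefficient = 2
x_4 = 3.3333, f(x_4) = 0.082569, coefficient = 2
x_5 = 3.7917, f(x_5) = 0.065033, coefficient = 2
x_6 = 4.2500, f(x_6) = 0.052459, coefficient = 1

I ≈ (0.458333/2) × 1.577237 = 0.361450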